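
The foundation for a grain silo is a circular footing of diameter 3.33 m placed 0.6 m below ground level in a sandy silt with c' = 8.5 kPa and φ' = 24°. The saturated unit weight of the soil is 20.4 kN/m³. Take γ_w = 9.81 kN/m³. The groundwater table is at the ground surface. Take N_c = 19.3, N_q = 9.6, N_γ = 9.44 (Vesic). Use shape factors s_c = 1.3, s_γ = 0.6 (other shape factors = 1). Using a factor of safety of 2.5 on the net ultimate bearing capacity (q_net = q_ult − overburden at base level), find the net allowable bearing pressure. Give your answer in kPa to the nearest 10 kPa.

q_all(net) ≈ 150 kPa

With the water table at the surface the whole profile is submerged: γ' = 20.4 − 9.81 = 10.59 kN/m³, so q = γ'·D_f = 6.354 kPa; the same γ' applies in the ½γBN_γ term.
q_ult = c·N_c·s_c + q·N_q + 0.5·γ·B·N_γ·s_γ
     = 8.5 × 19.3 × 1.3 + 6.354 × 9.6 + 0.5 × 10.59 × 3.33 × 9.44 × 0.6
     = 213.27 + 60.998 + 99.87 = 374.13 kPa.
q_net = 374.13 − 6.354 = 367.78 kPa.
q_all(net) = 367.78 / 2.5 = 147.11 kPa.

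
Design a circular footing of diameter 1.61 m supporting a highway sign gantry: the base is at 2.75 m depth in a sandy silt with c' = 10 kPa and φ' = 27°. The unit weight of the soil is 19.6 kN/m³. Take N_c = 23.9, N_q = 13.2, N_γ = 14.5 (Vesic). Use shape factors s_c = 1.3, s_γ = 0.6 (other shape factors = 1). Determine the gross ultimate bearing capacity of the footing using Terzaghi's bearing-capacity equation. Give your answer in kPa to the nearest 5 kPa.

Effective surcharge at the founding depth q = γ·D_f = 19.6 × 2.75 = 53.9 kPa.
q_ult = c·N_c·s_c + q·N_q + 0.5·γ·B·N_γ·s_γ
     = 10 × 23.9 × 1.3 + 53.9 × 13.2 + 0.5 × 19.6 × 1.61 × 14.5 × 0.6
     = 310.7 + 711.48 + 137.27 = 1159.4 kPa.

q_ult ≈ 1160 kPa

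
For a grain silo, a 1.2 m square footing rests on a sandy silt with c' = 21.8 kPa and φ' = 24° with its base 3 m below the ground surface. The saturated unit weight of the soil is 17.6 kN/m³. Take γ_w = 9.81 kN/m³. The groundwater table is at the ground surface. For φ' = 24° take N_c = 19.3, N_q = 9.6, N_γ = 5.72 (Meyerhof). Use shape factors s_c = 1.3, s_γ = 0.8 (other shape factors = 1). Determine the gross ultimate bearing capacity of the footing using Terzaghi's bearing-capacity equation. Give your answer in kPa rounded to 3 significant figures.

q_ult ≈ 793 kPa

Water table at ground surface, so effective unit weight γ' = 17.6 − 9.81 = 7.79 kN/m³ is used throughout; overburden q = 7.79 × 3 = 23.37 kPa; the same γ' applies in the ½γBN_γ term.
Cohesion term c·N_c·s_c = 21.8 × 19.3 × 1.3 = 546.96 kPa; surcharge term q·N_q = 23.37 × 9.6 = 224.35 kPa; self-weight term 0.5·γ·B·N_γ·s_γ = 0.5 × 7.79 × 1.2 × 5.72 × 0.8 = 21.388 kPa.
q_ult = 546.96 + 224.35 + 21.388 = 792.7 kPa.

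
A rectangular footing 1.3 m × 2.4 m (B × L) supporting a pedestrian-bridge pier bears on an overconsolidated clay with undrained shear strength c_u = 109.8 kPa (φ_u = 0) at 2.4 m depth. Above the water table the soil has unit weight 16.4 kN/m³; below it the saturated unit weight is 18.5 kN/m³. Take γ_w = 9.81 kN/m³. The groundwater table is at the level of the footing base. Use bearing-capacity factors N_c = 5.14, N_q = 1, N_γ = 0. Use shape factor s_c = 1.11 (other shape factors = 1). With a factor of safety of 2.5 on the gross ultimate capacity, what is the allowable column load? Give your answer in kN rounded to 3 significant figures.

q = γ·D_f = 16.4 × 2.4 = 39.36 kPa.
c·N_c·s_c = 109.8 × 5.14 × 1.11 = 626.45 kPa
q·N_q = 39.36 × 1 = 39.36 kPa
q_ult = 626.45 + 39.36 = 665.81 kPa.
Gross allowable pressure q_all = 665.81 / 2.5 = 266.33 kPa.
Footing area = 3.12 m², so allowable column load = 266.33 × 3.12 = 830.93 kN.

P_all ≈ 831 kN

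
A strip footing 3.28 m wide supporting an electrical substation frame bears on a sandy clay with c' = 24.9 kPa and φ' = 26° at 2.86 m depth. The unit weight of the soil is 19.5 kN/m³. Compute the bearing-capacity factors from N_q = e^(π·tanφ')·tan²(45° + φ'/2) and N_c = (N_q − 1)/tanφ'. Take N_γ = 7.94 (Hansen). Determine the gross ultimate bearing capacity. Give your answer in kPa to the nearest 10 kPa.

tan26° = 0.4877, so N_q = e^(π×0.4877)·tan²(58°) = 4.629 × 2.561 = 11.85.
N_c = (11.85 − 1)/tan26° = 22.25.
Effective surcharge at the founding depth q = γ·D_f = 19.5 × 2.86 = 55.77 kPa.
q_ult = c·N_c + q·N_q + 0.5·γ·B·N_γ
     = 24.9 × 22.254 + 55.77 × 11.854 + 0.5 × 19.5 × 3.28 × 7.94
     = 554.13 + 661.11 + 253.92 = 1469.2 kPa.

q_ult ≈ 1470 kPa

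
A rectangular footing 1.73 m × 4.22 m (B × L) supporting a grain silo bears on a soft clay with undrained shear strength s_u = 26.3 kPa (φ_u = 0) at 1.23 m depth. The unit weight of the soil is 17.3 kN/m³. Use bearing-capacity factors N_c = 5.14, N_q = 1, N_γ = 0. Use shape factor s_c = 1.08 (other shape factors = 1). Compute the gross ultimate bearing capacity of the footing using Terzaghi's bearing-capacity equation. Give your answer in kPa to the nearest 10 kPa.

q = γ·D_f = 17.3 × 1.23 = 21.279 kPa.
c·N_c·s_c = 26.3 × 5.14 × 1.08 = 146 kPa
q·N_q = 21.279 × 1 = 21.279 kPa
q_ult = 146 + 21.279 = 167.28 kPa.

q_ult ≈ 170 kPa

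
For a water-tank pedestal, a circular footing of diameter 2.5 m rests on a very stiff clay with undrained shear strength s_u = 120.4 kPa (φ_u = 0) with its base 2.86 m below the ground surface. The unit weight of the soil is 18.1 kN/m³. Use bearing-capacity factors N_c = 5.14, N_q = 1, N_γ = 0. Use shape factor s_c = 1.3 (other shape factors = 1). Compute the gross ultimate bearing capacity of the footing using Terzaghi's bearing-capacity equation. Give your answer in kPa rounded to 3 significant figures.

q_ult ≈ 856 kPa

Overburden at base level: q = 18.1 × 2.86 = 51.766 kPa.
Cohesion term c·N_c·s_c = 120.4 × 5.14 × 1.3 = 804.51 kPa; surcharge term q·N_q = 51.766 × 1 = 51.766 kPa.
q_ult = 804.51 + 51.766 = 856.28 kPa.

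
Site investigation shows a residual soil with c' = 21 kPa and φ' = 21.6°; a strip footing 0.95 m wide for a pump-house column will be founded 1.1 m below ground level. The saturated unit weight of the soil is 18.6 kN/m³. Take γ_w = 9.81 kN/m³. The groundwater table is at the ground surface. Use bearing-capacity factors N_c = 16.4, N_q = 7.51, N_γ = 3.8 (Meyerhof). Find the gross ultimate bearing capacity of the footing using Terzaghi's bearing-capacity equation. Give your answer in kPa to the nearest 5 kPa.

With the water table at the surface the whole profile is submerged: γ' = 18.6 − 9.81 = 8.79 kN/m³, so q = γ'·D_f = 9.669 kPa; the same γ' applies in the ½γBN_γ term.
q_ult = c·N_c + q·N_q + 0.5·γ·B·N_γ
     = 21 × 16.4 + 9.669 × 7.51 + 0.5 × 8.79 × 0.95 × 3.8
     = 344.4 + 72.614 + 15.866 = 432.88 kPa.

q_ult ≈ 435 kPa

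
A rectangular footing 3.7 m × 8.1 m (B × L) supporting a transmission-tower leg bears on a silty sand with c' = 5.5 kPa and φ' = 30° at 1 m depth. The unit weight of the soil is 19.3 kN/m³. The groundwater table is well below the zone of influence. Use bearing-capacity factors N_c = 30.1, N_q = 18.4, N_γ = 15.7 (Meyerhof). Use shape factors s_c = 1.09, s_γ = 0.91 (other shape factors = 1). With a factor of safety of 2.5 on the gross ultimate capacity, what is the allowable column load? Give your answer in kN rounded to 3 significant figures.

Effective surcharge at the founding depth q = γ·D_f = 19.3 × 1 = 19.3 kPa.
q_ult = c·N_c·s_c + q·N_q + 0.5·γ·B·N_γ·s_γ
     = 5.5 × 30.1 × 1.09 + 19.3 × 18.4 + 0.5 × 19.3 × 3.7 × 15.7 × 0.91
     = 180.45 + 355.12 + 510.12 = 1045.7 kPa.
Gross allowable pressure q_all = 1045.7 / 2.5 = 418.27 kPa.
Footing area = 29.97 m², so allowable column load = 418.27 × 29.97 = 12536 kN.

P_all ≈ 12500 kN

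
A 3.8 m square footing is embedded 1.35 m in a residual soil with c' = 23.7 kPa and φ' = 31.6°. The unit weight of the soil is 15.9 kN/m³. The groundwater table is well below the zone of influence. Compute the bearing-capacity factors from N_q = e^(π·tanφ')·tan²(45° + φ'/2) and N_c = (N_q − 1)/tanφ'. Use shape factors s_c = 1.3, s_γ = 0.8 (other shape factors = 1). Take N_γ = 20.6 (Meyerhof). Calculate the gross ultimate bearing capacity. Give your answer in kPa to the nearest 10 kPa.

q_ult ≈ 2030 kPa

tan31.6° = 0.6152, so N_q = e^(π×0.6152)·tan²(60.8°) = 6.908 × 3.202 = 22.12.
N_c = (22.12 − 1)/tan31.6° = 34.33.
Effective surcharge at the founding depth q = γ·D_f = 15.9 × 1.35 = 21.465 kPa.
q_ult = c·N_c·s_c + q·N_q + 0.5·γ·B·N_γ·s_γ
     = 23.7 × 34.326 × 1.3 + 21.465 × 22.117 + 0.5 × 15.9 × 3.8 × 20.6 × 0.8
     = 1057.6 + 474.75 + 497.86 = 2030.2 kPa.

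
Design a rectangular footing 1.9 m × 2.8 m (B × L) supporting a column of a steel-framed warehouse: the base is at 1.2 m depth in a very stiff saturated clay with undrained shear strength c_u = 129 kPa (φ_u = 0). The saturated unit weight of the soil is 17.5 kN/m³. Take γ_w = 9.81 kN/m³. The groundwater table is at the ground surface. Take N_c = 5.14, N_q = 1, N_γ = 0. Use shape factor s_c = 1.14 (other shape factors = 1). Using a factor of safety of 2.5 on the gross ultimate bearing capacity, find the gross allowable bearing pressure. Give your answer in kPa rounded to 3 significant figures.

q_all ≈ 306 kPa

With the water table at the surface the whole profile is submerged: γ' = 17.5 − 9.81 = 7.69 kN/m³, so q = γ'·D_f = 9.228 kPa.
q_ult = c·N_c·s_c + q·N_q
     = 129 × 5.14 × 1.14 + 9.228 × 1
     = 755.89 + 9.228 = 765.12 kPa.
q_all = 765.12 / 2.5 = 306.05 kPa.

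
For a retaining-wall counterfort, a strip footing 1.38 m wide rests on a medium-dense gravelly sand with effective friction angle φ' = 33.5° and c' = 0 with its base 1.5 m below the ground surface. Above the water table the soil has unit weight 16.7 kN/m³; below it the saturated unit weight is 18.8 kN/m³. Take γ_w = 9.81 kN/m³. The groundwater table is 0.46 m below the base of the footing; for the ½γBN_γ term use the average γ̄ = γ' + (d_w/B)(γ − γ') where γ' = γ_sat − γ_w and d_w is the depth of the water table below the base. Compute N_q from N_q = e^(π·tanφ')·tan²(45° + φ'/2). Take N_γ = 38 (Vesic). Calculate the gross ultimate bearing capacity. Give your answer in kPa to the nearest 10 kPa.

q_ult ≈ 1000 kPa

tan33.5° = 0.6619, so N_q = e^(π×0.6619)·tan²(61.75°) = 7.999 × 3.464 = 27.71.
Overburden at base level: q = 16.7 × 1.5 = 25.05 kPa.
The water table is 0.46 m below the base (< B = 1.38 m), so the ½γBN_γ term uses γ̄ = γ' + (d_w/B)(γ − γ') = 8.99 + (0.46/1.38)(16.7 − 8.99) = 11.56 kN/m³.
Surcharge term q·N_q = 25.05 × 27.707 = 694.07 kPa; self-weight term 0.5·γ·B·N_γ = 0.5 × 11.56 × 1.38 × 38 = 303.1 kPa.
q_ult = 694.07 + 303.1 = 997.17 kPa.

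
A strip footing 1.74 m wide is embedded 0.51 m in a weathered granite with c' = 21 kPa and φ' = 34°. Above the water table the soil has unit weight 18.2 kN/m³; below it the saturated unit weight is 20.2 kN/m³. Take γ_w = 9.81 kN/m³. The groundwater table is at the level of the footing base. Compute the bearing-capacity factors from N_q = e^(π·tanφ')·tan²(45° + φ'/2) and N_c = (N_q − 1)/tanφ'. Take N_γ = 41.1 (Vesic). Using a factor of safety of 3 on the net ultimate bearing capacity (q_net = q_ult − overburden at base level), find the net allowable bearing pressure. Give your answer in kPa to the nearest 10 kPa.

q_all(net) ≈ 510 kPa

N_q = e^(π·tan34°)·tan²(62°) = 29.44; N_c = (N_q − 1)/tanφ' = 42.16.
q = γ·D_f = 18.2 × 0.51 = 9.282 kPa.
For the ½γBN_γ term take γ' = 20.2 − 9.81 = 10.39 kN/m³ (soil below base is submerged).
c·N_c = 21 × 42.164 = 885.44 kPa
q·N_q = 9.282 × 29.44 = 273.26 kPa
0.5·γ·B·N_γ = 0.5 × 10.39 × 1.74 × 41.1 = 371.52 kPa
q_ult = 885.44 + 273.26 + 371.52 = 1530.2 kPa.
q_net = 1530.2 − 9.282 = 1520.9 kPa.
q_all(net) = 1520.9 / 3 = 506.98 kPa.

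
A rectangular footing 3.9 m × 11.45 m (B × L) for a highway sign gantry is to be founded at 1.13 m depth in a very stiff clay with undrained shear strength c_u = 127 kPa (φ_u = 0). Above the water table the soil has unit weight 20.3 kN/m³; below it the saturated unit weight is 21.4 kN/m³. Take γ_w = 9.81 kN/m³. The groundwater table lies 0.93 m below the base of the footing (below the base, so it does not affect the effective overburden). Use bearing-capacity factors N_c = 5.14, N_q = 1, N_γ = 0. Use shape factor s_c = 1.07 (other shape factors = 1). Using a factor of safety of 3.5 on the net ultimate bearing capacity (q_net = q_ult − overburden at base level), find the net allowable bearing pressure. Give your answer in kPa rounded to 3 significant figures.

q_all(net) ≈ 200 kPa

Overburden at base level: q = 20.3 × 1.13 = 22.939 kPa.
Cohesion term c·N_c·s_c = 127 × 5.14 × 1.07 = 698.47 kPa; surcharge term q·N_q = 22.939 × 1 = 22.939 kPa.
q_ult = 698.47 + 22.939 = 721.41 kPa.
q_net = 721.41 − 22.939 = 698.47 kPa.
q_all(net) = 698.47 / 3.5 = 199.56 kPa.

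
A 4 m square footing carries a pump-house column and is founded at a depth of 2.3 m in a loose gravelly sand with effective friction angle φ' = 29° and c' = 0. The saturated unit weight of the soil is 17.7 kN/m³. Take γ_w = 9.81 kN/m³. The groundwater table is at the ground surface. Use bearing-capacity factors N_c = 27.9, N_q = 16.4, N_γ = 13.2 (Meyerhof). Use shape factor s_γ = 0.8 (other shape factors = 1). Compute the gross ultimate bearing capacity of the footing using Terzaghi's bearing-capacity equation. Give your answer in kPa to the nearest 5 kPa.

γ' = 17.7 − 9.81 = 7.89 kN/m³ (submerged throughout). q = 7.89 × 2.3 = 18.147 kPa; the same γ' applies in the ½γBN_γ term.
q·N_q = 18.147 × 16.4 = 297.61 kPa
0.5·γ·B·N_γ·s_γ = 0.5 × 7.89 × 4 × 13.2 × 0.8 = 166.64 kPa
q_ult = 297.61 + 166.64 = 464.25 kPa.

q_ult ≈ 465 kPa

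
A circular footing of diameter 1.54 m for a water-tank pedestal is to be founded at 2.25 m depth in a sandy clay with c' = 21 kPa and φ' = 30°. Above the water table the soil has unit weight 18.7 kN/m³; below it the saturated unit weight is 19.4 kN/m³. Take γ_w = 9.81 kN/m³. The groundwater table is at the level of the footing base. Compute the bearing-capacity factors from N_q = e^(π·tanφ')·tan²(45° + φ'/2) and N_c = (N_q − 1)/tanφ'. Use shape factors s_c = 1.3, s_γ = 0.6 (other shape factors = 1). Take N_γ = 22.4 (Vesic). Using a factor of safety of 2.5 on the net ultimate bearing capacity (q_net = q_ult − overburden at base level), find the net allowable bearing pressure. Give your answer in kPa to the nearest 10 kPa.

N_q = e^(π·tan30°)·tan²(60°) = 18.4; N_c = (N_q − 1)/tanφ' = 30.14.
Effective surcharge at the founding depth q = γ·D_f = 18.7 × 2.25 = 42.075 kPa.
The water table coincides with the base, so in the self-weight term γ → γ' = 9.59 kN/m³.
q_ult = c·N_c·s_c + q·N_q + 0.5·γ·B·N_γ·s_γ
     = 21 × 30.14 × 1.3 + 42.075 × 18.401 + 0.5 × 9.59 × 1.54 × 22.4 × 0.6
     = 822.81 + 774.23 + 99.245 = 1696.3 kPa.
q_net = 1696.3 − 42.075 = 1654.2 kPa.
q_all(net) = 1654.2 / 2.5 = 661.68 kPa.

q_all(net) ≈ 660 kPa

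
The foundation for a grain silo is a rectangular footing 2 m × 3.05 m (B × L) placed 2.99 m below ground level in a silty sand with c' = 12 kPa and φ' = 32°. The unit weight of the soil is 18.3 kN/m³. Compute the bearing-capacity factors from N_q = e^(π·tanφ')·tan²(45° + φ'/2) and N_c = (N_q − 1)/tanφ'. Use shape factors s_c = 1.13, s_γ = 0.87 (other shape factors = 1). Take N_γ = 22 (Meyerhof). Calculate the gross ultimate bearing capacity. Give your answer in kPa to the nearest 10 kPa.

tan32° = 0.6249, so N_q = e^(π×0.6249)·tan²(61°) = 7.121 × 3.255 = 23.18.
N_c = (23.18 − 1)/tan32° = 35.49.
q = γ·D_f = 18.3 × 2.99 = 54.717 kPa.
c·N_c·s_c = 12 × 35.49 × 1.13 = 481.25 kPa
q·N_q = 54.717 × 23.177 = 1268.2 kPa
0.5·γ·B·N_γ·s_γ = 0.5 × 18.3 × 2 × 22 × 0.87 = 350.26 kPa
q_ult = 481.25 + 1268.2 + 350.26 = 2099.7 kPa.

q_ult ≈ 2100 kPa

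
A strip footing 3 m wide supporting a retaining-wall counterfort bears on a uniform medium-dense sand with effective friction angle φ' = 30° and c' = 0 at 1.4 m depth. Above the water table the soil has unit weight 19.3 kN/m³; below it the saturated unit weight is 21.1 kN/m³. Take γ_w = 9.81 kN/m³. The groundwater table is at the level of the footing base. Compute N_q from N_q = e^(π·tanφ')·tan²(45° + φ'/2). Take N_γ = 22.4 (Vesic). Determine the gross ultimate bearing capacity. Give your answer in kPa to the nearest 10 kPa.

tan30° = 0.5774, so N_q = e^(π×0.5774)·tan²(60°) = 6.134 × 3.0 = 18.4.
q = γ·D_f = 19.3 × 1.4 = 27.02 kPa.
For the ½γBN_γ term take γ' = 21.1 − 9.81 = 11.29 kN/m³ (soil below base is submerged).
q·N_q = 27.02 × 18.401 = 497.2 kPa
0.5·γ·B·N_γ = 0.5 × 11.29 × 3 × 22.4 = 379.34 kPa
q_ult = 497.2 + 379.34 = 876.54 kPa.

q_ult ≈ 880 kPa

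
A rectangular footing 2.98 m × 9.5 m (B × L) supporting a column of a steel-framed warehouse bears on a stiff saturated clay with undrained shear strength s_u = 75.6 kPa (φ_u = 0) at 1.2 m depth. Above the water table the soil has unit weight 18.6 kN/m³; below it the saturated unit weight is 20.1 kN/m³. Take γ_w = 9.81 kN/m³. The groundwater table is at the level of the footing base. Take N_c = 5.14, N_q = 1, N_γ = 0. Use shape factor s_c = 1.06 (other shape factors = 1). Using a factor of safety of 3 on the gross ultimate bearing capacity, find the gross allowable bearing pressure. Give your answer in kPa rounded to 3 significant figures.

q_all ≈ 145 kPa

q = γ·D_f = 18.6 × 1.2 = 22.32 kPa.
c·N_c·s_c = 75.6 × 5.14 × 1.06 = 411.9 kPa
q·N_q = 22.32 × 1 = 22.32 kPa
q_ult = 411.9 + 22.32 = 434.22 kPa.
q_all = 434.22 / 3 = 144.74 kPa.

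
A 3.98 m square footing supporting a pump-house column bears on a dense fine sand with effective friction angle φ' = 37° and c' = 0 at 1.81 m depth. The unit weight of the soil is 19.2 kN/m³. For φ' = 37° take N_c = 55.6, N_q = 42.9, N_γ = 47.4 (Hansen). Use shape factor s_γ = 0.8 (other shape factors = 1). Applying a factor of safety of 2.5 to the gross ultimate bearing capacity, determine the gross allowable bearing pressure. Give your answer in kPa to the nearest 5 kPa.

Overburden at base level: q = 19.2 × 1.81 = 34.752 kPa.
Surcharge term q·N_q = 34.752 × 42.9 = 1490.9 kPa; self-weight term 0.5·γ·B·N_γ·s_γ = 0.5 × 19.2 × 3.98 × 47.4 × 0.8 = 1448.8 kPa.
q_ult = 1490.9 + 1448.8 = 2939.7 kPa.
q_all = q_ult / FS = 2939.7 / 2.5 = 1175.9 kPa.

q_all ≈ 1175 kPa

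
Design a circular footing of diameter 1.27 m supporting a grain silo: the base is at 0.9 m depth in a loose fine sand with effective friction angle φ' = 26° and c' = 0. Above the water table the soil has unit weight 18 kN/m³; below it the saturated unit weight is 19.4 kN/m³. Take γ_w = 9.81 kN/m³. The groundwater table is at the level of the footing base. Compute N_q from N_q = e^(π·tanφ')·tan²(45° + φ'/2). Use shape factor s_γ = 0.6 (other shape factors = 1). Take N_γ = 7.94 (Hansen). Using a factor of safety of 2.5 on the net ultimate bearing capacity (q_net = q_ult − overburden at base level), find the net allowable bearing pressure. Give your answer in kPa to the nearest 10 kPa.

N_q = e^(π·tan26°)·tan²(58°) = 11.85.
q = γ·D_f = 18 × 0.9 = 16.2 kPa.
For the ½γBN_γ term take γ' = 19.4 − 9.81 = 9.59 kN/m³ (soil below base is submerged).
q·N_q = 16.2 × 11.854 = 192.04 kPa
0.5·γ·B·N_γ·s_γ = 0.5 × 9.59 × 1.27 × 7.94 × 0.6 = 29.011 kPa
q_ult = 192.04 + 29.011 = 221.05 kPa.
q_net = 221.05 − 16.2 = 204.85 kPa.
q_all(net) = 204.85 / 2.5 = 81.94 kPa.

q_all(net) ≈ 80 kPa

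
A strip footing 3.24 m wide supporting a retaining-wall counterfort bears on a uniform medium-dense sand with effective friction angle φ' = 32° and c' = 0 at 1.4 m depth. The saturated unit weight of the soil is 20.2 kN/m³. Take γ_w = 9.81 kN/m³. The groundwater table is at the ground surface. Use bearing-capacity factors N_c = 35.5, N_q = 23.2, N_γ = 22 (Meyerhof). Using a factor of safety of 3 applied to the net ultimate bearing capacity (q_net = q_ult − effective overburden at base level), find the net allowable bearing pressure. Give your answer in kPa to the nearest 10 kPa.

With the water table at the surface the whole profile is submerged: γ' = 20.2 − 9.81 = 10.39 kN/m³, so q = γ'·D_f = 14.546 kPa; the same γ' applies in the ½γBN_γ term.
q_ult = q·N_q + 0.5·γ·B·N_γ
     = 14.546 × 23.2 + 0.5 × 10.39 × 3.24 × 22
     = 337.47 + 370.3 = 707.77 kPa.
Net ultimate: q_net = 707.77 − 14.546 = 693.22 kPa.
q_all(net) = 693.22 / 3 = 231.07 kPa.

q_all(net) ≈ 230 kPa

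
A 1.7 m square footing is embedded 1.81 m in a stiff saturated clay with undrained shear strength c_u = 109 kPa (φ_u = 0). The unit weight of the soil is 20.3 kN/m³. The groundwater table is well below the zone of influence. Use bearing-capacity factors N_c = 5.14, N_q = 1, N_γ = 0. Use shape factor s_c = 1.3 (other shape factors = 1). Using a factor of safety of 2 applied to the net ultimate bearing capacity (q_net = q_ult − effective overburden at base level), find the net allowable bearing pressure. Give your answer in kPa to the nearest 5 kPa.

q_all(net) ≈ 365 kPa

q = γ·D_f = 20.3 × 1.81 = 36.743 kPa.
c·N_c·s_c = 109 × 5.14 × 1.3 = 728.34 kPa
q·N_q = 36.743 × 1 = 36.743 kPa
q_ult = 728.34 + 36.743 = 765.08 kPa.
Net ultimate: q_net = 765.08 − 36.743 = 728.34 kPa.
q_all(net) = 728.34 / 2 = 364.17 kPa.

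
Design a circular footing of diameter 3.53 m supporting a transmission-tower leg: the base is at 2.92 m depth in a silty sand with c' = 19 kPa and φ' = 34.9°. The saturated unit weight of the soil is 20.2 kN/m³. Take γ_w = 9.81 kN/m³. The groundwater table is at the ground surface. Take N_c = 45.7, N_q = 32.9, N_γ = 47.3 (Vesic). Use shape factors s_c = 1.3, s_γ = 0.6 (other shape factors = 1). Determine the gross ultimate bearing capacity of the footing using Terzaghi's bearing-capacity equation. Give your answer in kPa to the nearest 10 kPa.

Water table at ground surface, so effective unit weight γ' = 20.2 − 9.81 = 10.39 kN/m³ is used throughout; overburden q = 10.39 × 2.92 = 30.339 kPa; the same γ' applies in the ½γBN_γ term.
Cohesion term c·N_c·s_c = 19 × 45.7 × 1.3 = 1128.8 kPa; surcharge term q·N_q = 30.339 × 32.9 = 998.15 kPa; self-weight term 0.5·γ·B·N_γ·s_γ = 0.5 × 10.39 × 3.53 × 47.3 × 0.6 = 520.44 kPa.
q_ult = 1128.8 + 998.15 + 520.44 = 2647.4 kPa.

q_ult ≈ 2650 kPa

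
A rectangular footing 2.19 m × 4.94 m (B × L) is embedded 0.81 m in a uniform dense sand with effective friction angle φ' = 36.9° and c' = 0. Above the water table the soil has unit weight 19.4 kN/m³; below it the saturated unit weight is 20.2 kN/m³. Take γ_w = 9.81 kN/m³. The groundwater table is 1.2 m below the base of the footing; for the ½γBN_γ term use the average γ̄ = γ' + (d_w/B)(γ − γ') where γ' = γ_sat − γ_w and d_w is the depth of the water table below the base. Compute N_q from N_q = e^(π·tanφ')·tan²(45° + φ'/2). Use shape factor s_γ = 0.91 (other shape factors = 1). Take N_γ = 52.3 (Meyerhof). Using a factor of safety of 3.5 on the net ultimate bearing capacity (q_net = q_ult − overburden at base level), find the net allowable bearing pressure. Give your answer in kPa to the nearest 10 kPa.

N_q = e^(π·tan36.9°)·tan²(63.45°) = 42.37.
Overburden at base level: q = 19.4 × 0.81 = 15.714 kPa.
The water table is 1.2 m below the base (< B = 2.19 m), so the ½γBN_γ term uses γ̄ = γ' + (d_w/B)(γ − γ') = 10.39 + (1.2/2.19)(19.4 − 10.39) = 15.327 kN/m³.
Surcharge term q·N_q = 15.714 × 42.368 = 665.76 kPa; self-weight term 0.5·γ·B·N_γ·s_γ = 0.5 × 15.327 × 2.19 × 52.3 × 0.91 = 798.76 kPa.
q_ult = 665.76 + 798.76 = 1464.5 kPa.
q_net = 1464.5 − 15.714 = 1448.8 kPa.
q_all(net) = 1448.8 / 3.5 = 413.94 kPa.

q_all(net) ≈ 410 kPa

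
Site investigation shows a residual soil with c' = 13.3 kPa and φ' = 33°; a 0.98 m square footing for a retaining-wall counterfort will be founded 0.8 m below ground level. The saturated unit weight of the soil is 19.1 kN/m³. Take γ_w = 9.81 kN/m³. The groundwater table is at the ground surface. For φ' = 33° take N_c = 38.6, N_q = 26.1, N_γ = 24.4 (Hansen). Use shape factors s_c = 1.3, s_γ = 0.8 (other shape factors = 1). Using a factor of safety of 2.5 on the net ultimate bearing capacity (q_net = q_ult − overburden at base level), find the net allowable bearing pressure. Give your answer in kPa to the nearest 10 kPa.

q_all(net) ≈ 380 kPa

γ' = 19.1 − 9.81 = 9.29 kN/m³ (submerged throughout). q = 9.29 × 0.8 = 7.432 kPa; the same γ' applies in the ½γBN_γ term.
c·N_c·s_c = 13.3 × 38.6 × 1.3 = 667.39 kPa
q·N_q = 7.432 × 26.1 = 193.98 kPa
0.5·γ·B·N_γ·s_γ = 0.5 × 9.29 × 0.98 × 24.4 × 0.8 = 88.857 kPa
q_ult = 667.39 + 193.98 + 88.857 = 950.23 kPa.
q_net = 950.23 − 7.432 = 942.79 kPa.
q_all(net) = 942.79 / 2.5 = 377.12 kPa.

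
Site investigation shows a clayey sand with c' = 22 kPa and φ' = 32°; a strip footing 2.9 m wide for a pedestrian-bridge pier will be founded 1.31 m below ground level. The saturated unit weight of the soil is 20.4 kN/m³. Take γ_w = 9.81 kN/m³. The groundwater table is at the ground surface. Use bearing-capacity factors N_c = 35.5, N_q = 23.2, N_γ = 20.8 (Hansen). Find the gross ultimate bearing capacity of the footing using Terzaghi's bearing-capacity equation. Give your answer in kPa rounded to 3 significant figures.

Water table at ground surface, so effective unit weight γ' = 20.4 − 9.81 = 10.59 kN/m³ is used throughout; overburden q = 10.59 × 1.31 = 13.873 kPa; the same γ' applies in the ½γBN_γ term.
Cohesion term c·N_c = 22 × 35.5 = 781 kPa; surcharge term q·N_q = 13.873 × 23.2 = 321.85 kPa; self-weight term 0.5·γ·B·N_γ = 0.5 × 10.59 × 2.9 × 20.8 = 319.39 kPa.
q_ult = 781 + 321.85 + 319.39 = 1422.2 kPa.

q_ult ≈ 1420 kPa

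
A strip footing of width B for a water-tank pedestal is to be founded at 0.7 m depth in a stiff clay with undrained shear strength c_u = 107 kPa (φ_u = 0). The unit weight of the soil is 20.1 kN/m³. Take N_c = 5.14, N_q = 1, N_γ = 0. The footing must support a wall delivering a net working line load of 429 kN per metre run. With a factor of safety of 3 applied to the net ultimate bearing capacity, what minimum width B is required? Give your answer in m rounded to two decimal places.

q = γ·D_f = 20.1 × 0.7 = 14.07 kPa.
c·N_c = 107 × 5.14 = 549.98 kPa
q·N_q = 14.07 × 1 = 14.07 kPa
q_ult = 549.98 + 14.07 = 564.05 kPa.
For φ = 0 the ½γBN_γ term vanishes, so q_ult is independent of B. q_net = 564.05 − 14.07 = 549.98 kPa; q_all(net) = 549.98/3 = 183.33 kPa.
Required width B = w / q_all(net) = 429 / 183.33 = 2.34 m.

B = 2.34 m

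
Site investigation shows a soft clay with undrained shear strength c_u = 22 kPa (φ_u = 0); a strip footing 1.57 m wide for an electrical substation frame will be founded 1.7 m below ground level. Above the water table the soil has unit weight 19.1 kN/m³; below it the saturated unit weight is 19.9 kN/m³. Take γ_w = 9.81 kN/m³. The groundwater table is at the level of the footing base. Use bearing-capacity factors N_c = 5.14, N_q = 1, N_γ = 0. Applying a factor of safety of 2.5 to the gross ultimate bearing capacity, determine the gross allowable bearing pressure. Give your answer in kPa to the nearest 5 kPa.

Effective surcharge at the founding depth q = γ·D_f = 19.1 × 1.7 = 32.47 kPa.
q_ult = c·N_c + q·N_q
     = 22 × 5.14 + 32.47 × 1
     = 113.08 + 32.47 = 145.55 kPa.
q_all = q_ult / FS = 145.55 / 2.5 = 58.22 kPa.

q_all ≈ 60 kPa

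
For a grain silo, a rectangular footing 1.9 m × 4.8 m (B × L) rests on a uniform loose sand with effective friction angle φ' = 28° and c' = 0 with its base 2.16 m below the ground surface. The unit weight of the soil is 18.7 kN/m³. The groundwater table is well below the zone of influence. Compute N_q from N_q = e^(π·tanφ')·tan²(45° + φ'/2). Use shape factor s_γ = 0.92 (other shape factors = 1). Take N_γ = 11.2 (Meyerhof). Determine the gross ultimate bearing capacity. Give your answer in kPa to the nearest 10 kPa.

tan28° = 0.5317, so N_q = e^(π×0.5317)·tan²(59°) = 5.314 × 2.77 = 14.72.
Effective surcharge at the founding depth q = γ·D_f = 18.7 × 2.16 = 40.392 kPa.
q_ult = q·N_q + 0.5·γ·B·N_γ·s_γ
     = 40.392 × 14.72 + 0.5 × 18.7 × 1.9 × 11.2 × 0.92
     = 594.57 + 183.05 = 777.62 kPa.

q_ult ≈ 780 kPa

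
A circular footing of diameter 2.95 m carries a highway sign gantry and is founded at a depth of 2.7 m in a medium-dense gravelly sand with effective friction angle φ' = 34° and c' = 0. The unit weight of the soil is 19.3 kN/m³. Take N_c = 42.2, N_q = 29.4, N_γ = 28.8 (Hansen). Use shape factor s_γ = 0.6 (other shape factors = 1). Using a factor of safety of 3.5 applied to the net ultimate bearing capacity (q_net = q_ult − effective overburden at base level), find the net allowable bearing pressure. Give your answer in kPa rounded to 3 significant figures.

Effective surcharge at the founding depth q = γ·D_f = 19.3 × 2.7 = 52.11 kPa.
q_ult = q·N_q + 0.5·γ·B·N_γ·s_γ
     = 52.11 × 29.4 + 0.5 × 19.3 × 2.95 × 28.8 × 0.6
     = 1532 + 491.92 = 2024 kPa.
Net ultimate: q_net = 2024 − 52.11 = 1971.8 kPa.
q_all(net) = 1971.8 / 3.5 = 563.38 kPa.

q_all(net) ≈ 563 kPa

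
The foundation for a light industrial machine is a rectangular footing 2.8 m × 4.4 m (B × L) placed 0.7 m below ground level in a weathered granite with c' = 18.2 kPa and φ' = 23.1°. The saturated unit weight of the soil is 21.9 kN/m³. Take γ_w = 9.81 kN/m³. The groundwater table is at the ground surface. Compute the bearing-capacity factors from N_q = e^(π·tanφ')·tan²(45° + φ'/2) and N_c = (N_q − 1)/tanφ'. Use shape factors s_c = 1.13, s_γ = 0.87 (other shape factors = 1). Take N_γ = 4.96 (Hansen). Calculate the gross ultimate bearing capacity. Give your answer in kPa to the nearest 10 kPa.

tan23.1° = 0.4265, so N_q = e^(π×0.4265)·tan²(56.55°) = 3.819 × 2.291 = 8.75.
N_c = (8.75 − 1)/tan23.1° = 18.17.
γ' = 21.9 − 9.81 = 12.09 kN/m³ (submerged throughout). q = 12.09 × 0.7 = 8.463 kPa; the same γ' applies in the ½γBN_γ term.
c·N_c·s_c = 18.2 × 18.171 × 1.13 = 373.71 kPa
q·N_q = 8.463 × 8.7506 = 74.056 kPa
0.5·γ·B·N_γ·s_γ = 0.5 × 12.09 × 2.8 × 4.96 × 0.87 = 73.039 kPa
q_ult = 373.71 + 74.056 + 73.039 = 520.8 kPa.

q_ult ≈ 520 kPa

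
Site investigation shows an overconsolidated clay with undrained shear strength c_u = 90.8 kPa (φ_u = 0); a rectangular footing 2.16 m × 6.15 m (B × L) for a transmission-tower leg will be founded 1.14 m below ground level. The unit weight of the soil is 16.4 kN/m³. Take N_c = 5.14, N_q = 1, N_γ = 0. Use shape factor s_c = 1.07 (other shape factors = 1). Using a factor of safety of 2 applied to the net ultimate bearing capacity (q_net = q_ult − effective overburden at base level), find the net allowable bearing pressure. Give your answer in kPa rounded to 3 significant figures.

q_all(net) ≈ 250 kPa

Overburden at base level: q = 16.4 × 1.14 = 18.696 kPa.
Cohesion term c·N_c·s_c = 90.8 × 5.14 × 1.07 = 499.38 kPa; surcharge term q·N_q = 18.696 × 1 = 18.696 kPa.
q_ult = 499.38 + 18.696 = 518.08 kPa.
Net ultimate: q_net = 518.08 − 18.696 = 499.38 kPa.
q_all(net) = 499.38 / 2 = 249.69 kPa.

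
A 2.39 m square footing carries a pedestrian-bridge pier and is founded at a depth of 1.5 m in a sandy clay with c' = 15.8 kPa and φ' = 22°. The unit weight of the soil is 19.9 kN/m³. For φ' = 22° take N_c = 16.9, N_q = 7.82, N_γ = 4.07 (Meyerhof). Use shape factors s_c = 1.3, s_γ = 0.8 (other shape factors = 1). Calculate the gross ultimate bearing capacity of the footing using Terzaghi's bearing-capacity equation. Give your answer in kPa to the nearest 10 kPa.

q_ult ≈ 660 kPa

Overburden at base level: q = 19.9 × 1.5 = 29.85 kPa.
Cohesion term c·N_c·s_c = 15.8 × 16.9 × 1.3 = 347.13 kPa; surcharge term q·N_q = 29.85 × 7.82 = 233.43 kPa; self-weight term 0.5·γ·B·N_γ·s_γ = 0.5 × 19.9 × 2.39 × 4.07 × 0.8 = 77.429 kPa.
q_ult = 347.13 + 233.43 + 77.429 = 657.98 kPa.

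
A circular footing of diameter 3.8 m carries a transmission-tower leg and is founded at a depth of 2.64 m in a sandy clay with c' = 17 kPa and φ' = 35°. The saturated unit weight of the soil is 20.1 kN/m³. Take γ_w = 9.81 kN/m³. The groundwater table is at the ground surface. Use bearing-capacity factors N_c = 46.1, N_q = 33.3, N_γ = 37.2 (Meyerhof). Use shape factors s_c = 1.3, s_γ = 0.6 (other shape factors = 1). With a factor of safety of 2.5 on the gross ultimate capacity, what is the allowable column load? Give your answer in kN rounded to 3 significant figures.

P_all ≈ 10700 kN

γ' = 20.1 − 9.81 = 10.29 kN/m³ (submerged throughout). q = 10.29 × 2.64 = 27.166 kPa; the same γ' applies in the ½γBN_γ term.
c·N_c·s_c = 17 × 46.1 × 1.3 = 1018.8 kPa
q·N_q = 27.166 × 33.3 = 904.61 kPa
0.5·γ·B·N_γ·s_γ = 0.5 × 10.29 × 3.8 × 37.2 × 0.6 = 436.38 kPa
q_ult = 1018.8 + 904.61 + 436.38 = 2359.8 kPa.
Gross allowable pressure q_all = 2359.8 / 2.5 = 943.92 kPa.
Footing area = 11.3411 m², so allowable column load = 943.92 × 11.3411 = 10705 kN.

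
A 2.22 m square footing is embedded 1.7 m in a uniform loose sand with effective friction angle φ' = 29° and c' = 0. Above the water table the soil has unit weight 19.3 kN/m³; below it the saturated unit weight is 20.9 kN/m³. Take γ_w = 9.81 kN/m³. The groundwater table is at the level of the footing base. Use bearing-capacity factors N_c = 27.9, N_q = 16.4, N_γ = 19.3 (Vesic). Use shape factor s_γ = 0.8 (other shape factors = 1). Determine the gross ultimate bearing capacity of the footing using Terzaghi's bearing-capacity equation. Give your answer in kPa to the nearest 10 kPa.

q_ult ≈ 730 kPa

q = γ·D_f = 19.3 × 1.7 = 32.81 kPa.
For the ½γBN_γ term take γ' = 20.9 − 9.81 = 11.09 kN/m³ (soil below base is submerged).
q·N_q = 32.81 × 16.4 = 538.08 kPa
0.5·γ·B·N_γ·s_γ = 0.5 × 11.09 × 2.22 × 19.3 × 0.8 = 190.06 kPa
q_ult = 538.08 + 190.06 = 728.15 kPa.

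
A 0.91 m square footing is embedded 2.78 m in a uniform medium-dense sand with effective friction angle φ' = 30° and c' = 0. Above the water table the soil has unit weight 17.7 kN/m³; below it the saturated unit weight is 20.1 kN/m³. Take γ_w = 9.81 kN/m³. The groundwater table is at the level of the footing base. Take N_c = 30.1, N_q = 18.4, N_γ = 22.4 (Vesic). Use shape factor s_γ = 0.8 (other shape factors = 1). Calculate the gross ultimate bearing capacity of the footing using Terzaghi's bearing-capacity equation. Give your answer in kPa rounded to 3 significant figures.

q_ult ≈ 989 kPa

Effective surcharge at the founding depth q = γ·D_f = 17.7 × 2.78 = 49.206 kPa.
The water table coincides with the base, so in the self-weight term γ → γ' = 10.29 kN/m³.
q_ult = q·N_q + 0.5·γ·B·N_γ·s_γ
     = 49.206 × 18.4 + 0.5 × 10.29 × 0.91 × 22.4 × 0.8
     = 905.39 + 83.901 = 989.29 kPa.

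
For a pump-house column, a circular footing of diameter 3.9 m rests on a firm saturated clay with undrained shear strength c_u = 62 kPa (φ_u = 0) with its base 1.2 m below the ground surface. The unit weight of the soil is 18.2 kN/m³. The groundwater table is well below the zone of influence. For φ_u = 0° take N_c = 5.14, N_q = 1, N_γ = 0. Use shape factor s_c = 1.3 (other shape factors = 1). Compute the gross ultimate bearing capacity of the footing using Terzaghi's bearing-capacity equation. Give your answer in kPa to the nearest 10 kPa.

q_ult ≈ 440 kPa

Effective surcharge at the founding depth q = γ·D_f = 18.2 × 1.2 = 21.84 kPa.
q_ult = c·N_c·s_c + q·N_q
     = 62 × 5.14 × 1.3 + 21.84 × 1
     = 414.28 + 21.84 = 436.12 kPa.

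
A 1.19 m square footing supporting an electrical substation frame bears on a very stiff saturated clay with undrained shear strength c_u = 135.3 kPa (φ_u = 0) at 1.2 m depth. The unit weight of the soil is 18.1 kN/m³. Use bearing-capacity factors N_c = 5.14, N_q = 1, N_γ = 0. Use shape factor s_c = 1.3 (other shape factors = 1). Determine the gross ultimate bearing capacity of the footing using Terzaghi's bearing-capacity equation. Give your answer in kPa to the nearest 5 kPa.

Overburden at base level: q = 18.1 × 1.2 = 21.72 kPa.
Cohesion term c·N_c·s_c = 135.3 × 5.14 × 1.3 = 904.07 kPa; surcharge term q·N_q = 21.72 × 1 = 21.72 kPa.
q_ult = 904.07 + 21.72 = 925.79 kPa.

q_ult ≈ 925 kPa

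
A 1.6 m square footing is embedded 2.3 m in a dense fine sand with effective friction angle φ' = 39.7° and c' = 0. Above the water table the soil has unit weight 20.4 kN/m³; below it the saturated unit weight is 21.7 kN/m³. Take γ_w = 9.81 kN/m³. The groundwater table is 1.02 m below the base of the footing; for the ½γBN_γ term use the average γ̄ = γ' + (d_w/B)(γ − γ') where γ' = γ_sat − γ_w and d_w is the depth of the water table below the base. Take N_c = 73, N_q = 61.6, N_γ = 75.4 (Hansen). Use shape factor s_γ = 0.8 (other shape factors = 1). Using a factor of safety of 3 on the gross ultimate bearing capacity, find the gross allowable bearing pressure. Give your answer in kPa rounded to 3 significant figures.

Effective surcharge at the founding depth q = γ·D_f = 20.4 × 2.3 = 46.92 kPa.
With d_w = 1.02 m < B, γ̄ = 11.89 + (1.02/1.6) × (20.4 − 11.89) = 17.315 kN/m³.
q_ult = q·N_q + 0.5·γ·B·N_γ·s_γ
     = 46.92 × 61.6 + 0.5 × 17.315 × 1.6 × 75.4 × 0.8
     = 2890.3 + 835.56 = 3725.8 kPa.
q_all = 3725.8 / 3 = 1241.9 kPa.

q_all ≈ 1240 kPa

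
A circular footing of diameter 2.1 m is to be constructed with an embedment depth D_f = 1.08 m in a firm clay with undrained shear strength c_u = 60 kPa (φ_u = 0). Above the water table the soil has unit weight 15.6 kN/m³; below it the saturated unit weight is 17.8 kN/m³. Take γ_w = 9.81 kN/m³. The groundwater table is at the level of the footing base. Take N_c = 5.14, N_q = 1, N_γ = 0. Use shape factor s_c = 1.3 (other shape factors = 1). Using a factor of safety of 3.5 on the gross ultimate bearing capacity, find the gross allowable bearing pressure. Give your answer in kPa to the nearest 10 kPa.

q_all ≈ 120 kPa

Effective surcharge at the founding depth q = γ·D_f = 15.6 × 1.08 = 16.848 kPa.
q_ult = c·N_c·s_c + q·N_q
     = 60 × 5.14 × 1.3 + 16.848 × 1
     = 400.92 + 16.848 = 417.77 kPa.
q_all = 417.77 / 3.5 = 119.36 kPa.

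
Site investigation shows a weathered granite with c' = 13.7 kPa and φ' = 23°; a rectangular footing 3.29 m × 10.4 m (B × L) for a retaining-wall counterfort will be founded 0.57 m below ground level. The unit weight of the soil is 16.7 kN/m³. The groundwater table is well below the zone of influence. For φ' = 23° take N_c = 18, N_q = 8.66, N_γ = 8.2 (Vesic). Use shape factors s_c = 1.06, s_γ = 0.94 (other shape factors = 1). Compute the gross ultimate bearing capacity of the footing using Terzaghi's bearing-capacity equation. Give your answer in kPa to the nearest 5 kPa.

q_ult ≈ 555 kPa

Effective surcharge at the founding depth q = γ·D_f = 16.7 × 0.57 = 9.519 kPa.
q_ult = c·N_c·s_c + q·N_q + 0.5·γ·B·N_γ·s_γ
     = 13.7 × 18 × 1.06 + 9.519 × 8.66 + 0.5 × 16.7 × 3.29 × 8.2 × 0.94
     = 261.4 + 82.435 + 211.75 = 555.58 kPa.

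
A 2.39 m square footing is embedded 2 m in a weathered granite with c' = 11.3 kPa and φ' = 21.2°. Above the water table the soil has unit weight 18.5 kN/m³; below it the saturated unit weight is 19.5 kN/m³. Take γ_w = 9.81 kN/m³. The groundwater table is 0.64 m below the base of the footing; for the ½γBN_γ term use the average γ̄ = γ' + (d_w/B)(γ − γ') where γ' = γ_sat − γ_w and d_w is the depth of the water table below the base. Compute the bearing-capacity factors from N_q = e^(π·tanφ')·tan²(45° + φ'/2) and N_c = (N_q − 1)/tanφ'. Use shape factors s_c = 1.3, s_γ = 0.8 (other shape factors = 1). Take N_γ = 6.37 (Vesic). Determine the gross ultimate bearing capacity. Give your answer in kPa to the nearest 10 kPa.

q_ult ≈ 580 kPa

tan21.2° = 0.3879, so N_q = e^(π×0.3879)·tan²(55.6°) = 3.382 × 2.133 = 7.21.
N_c = (7.21 − 1)/tan21.2° = 16.02.
Effective surcharge at the founding depth q = γ·D_f = 18.5 × 2 = 37 kPa.
With d_w = 0.64 m < B, γ̄ = 9.69 + (0.64/2.39) × (18.5 − 9.69) = 12.049 kN/m³.
q_ult = c·N_c·s_c + q·N_q + 0.5·γ·B·N_γ·s_γ
     = 11.3 × 16.021 × 1.3 + 37 × 7.2142 + 0.5 × 12.049 × 2.39 × 6.37 × 0.8
     = 235.35 + 266.93 + 73.376 = 575.65 kPa.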